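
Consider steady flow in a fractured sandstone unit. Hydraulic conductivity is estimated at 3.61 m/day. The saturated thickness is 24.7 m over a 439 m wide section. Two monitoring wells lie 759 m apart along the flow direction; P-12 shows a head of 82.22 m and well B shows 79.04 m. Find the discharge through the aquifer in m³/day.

164

Cross-sectional area A = 439 × 24.7 = 10843 m².
Hydraulic gradient i = (82.22 − 79.04) / 759 = 3.18 / 759 = 0.004190.
Darcy's law: Q = K · A · i = 3.610 × 10843 × 0.004190 = 164.0 m³/day.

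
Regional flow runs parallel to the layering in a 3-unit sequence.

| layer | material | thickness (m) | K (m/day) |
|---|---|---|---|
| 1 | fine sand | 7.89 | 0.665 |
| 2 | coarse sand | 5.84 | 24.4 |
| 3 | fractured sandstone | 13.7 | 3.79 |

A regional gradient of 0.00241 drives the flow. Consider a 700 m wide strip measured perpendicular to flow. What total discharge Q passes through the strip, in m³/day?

337

Flow is parallel to layering, so each bed carries its own Darcy discharge and the transmissivities add.
Σ(K_i·b_i) = 0.665×7.89 + 24.4×5.84 + 3.79×13.7 = 199.7 m²/day.
Hydraulic gradient i = 0.00241.
Q = Σ(K_i·b_i) · W · i = 199.7 × 700 × 0.002410 = 336.8 m³/day.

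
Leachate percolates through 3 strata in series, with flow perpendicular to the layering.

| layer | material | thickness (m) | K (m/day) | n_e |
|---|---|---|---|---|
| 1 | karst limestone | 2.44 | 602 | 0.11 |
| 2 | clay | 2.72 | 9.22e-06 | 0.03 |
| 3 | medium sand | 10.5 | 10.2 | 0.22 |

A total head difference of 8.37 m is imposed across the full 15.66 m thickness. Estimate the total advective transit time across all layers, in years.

257

With flow normal to the layers, continuity requires the same specific discharge q through every layer.
Σ(b_i/K_i) = 2.44/602 + 2.72/9.22e-06 + 10.5/10.2 = 2.950e+05 d.
q = Δh / Σ(b_i/K_i) = 8.37 / 2.950e+05 = 2.837e-05 m/day.
In each layer the seepage velocity is v_i = q/n_i, so the layer transit time is t_i = b_i·n_i / q:
  layer 1 (karst limestone): t_1 = 2.44 × 0.11 / 2.837e-05 = 9460 d
  layer 2 (clay): t_2 = 2.72 × 0.03 / 2.837e-05 = 2876 d
  layer 3 (medium sand): t_3 = 10.5 × 0.22 / 2.837e-05 = 81419 d
Total t = Σ t_i = 93755 days = 256.7 years.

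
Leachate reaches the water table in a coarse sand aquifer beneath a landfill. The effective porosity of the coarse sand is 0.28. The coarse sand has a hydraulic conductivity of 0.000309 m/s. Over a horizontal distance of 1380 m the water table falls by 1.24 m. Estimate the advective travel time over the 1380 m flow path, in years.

44.1

Convert K: 0.000309 m/s × 86400 = 26.70 m/day.
Hydraulic gradient i = Δh / L = 1.24 / 1380 = 0.0008986.
Darcy flux q = K · i = 26.70 × 0.0008986 = 0.02399 m/day.
Seepage velocity v = q / n_e = 0.02399 / 0.28 = 0.08568 m/day.
Travel time t = L / v = 1380 / 0.08568 = 16107 days = 44.10 years.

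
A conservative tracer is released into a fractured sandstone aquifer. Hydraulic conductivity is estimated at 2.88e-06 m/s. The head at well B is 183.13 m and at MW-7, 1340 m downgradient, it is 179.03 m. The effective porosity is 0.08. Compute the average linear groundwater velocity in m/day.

Convert K: 2.88e-06 m/s × 86400 = 0.2488 m/day.
Hydraulic gradient i = (183.13 − 179.03) / 1340 = 4.1 / 1340 = 0.003060.
Darcy flux q = K · i = 0.2488 × 0.003060 = 0.0007614 m/day.
Seepage velocity v = q / n_e = 0.0007614 / 0.08 = 0.009517 m/day.

0.00952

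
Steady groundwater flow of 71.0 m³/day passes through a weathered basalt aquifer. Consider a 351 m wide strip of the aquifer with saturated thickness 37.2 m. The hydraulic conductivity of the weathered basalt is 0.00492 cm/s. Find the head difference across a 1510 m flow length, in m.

1.93

Convert K: 0.00492 cm/s × 864 = 4.251 m/day.
Cross-sectional area A = 351 × 37.2 = 13057 m².
From Q = K·A·i, i = Q / (K·A) = 71.0 / (4.251 × 13057) = 0.001279.
Head loss Δh = i · L = 0.001279 × 1510 = 1.932 m.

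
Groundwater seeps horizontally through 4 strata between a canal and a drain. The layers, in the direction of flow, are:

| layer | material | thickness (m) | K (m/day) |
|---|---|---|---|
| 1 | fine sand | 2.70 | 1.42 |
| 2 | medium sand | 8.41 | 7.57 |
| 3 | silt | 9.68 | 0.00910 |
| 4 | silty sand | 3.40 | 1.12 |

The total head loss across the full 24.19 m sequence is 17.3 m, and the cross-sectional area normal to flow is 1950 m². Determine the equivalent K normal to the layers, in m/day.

0.0226

Flow is perpendicular to layering, so the layers act in series and the equivalent K is the thickness-weighted harmonic mean.
Total thickness L = 2.70 + 8.41 + 9.68 + 3.40 = 24.19 m.
Σ(b_i/K_i) = 2.70/1.42 + 8.41/7.57 + 9.68/0.00910 + 3.40/1.12 = 1070 d.
K_eq = L / Σ(b_i/K_i) = 24.19 / 1070 = 0.02261 m/day.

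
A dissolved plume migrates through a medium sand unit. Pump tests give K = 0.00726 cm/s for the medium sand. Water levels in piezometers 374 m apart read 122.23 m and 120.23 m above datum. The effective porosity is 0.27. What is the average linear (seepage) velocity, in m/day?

0.124

Convert K: 0.00726 cm/s × 864 = 6.273 m/day.
Hydraulic gradient i = (122.23 − 120.23) / 374 = 2 / 374 = 0.005348.
Darcy flux q = K · i = 6.273 × 0.005348 = 0.03354 m/day.
Seepage velocity v = q / n_e = 0.03354 / 0.27 = 0.1242 m/day.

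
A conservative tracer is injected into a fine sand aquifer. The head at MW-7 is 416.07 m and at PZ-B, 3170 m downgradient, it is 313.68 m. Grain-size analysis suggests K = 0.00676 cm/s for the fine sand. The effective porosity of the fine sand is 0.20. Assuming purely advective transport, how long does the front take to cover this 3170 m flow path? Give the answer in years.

9.20

Convert K: 0.00676 cm/s × 864 = 5.841 m/day.
Hydraulic gradient i = (416.07 − 313.68) / 3170 = 102.39 / 3170 = 0.03230.
Darcy flux q = K · i = 5.841 × 0.03230 = 0.1887 m/day.
Seepage velocity v = q / n_e = 0.1887 / 0.20 = 0.9433 m/day.
Travel time t = L / v = 3170 / 0.9433 = 3361 days = 9.201 years.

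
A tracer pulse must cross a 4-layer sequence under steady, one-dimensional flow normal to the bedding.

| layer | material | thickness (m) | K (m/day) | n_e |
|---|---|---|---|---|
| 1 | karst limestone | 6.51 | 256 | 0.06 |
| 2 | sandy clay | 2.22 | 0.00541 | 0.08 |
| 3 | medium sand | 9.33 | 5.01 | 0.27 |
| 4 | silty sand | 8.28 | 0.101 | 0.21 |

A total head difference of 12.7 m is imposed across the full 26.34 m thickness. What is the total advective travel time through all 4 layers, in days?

With flow normal to the layers, continuity requires the same specific discharge q through every layer.
Σ(b_i/K_i) = 6.51/256 + 2.22/0.00541 + 9.33/5.01 + 8.28/0.101 = 494.2 d.
q = Δh / Σ(b_i/K_i) = 12.7 / 494.2 = 0.02570 m/day.
In each layer the seepage velocity is v_i = q/n_i, so the layer transit time is t_i = b_i·n_i / q:
  layer 1 (karst limestone): t_1 = 6.51 × 0.06 / 0.02570 = 15.20 d
  layer 2 (sandy clay): t_2 = 2.22 × 0.08 / 0.02570 = 6.911 d
  layer 3 (medium sand): t_3 = 9.33 × 0.27 / 0.02570 = 98.03 d
  layer 4 (silty sand): t_4 = 8.28 × 0.21 / 0.02570 = 67.67 d
Total t = Σ t_i = 187.8 days.

188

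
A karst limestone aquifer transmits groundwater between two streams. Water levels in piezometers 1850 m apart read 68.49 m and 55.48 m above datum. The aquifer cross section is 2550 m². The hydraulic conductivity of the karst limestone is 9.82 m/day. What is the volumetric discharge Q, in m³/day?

Hydraulic gradient i = (68.49 − 55.48) / 1850 = 13.01 / 1850 = 0.007032.
Darcy's law: Q = K · A · i = 9.820 × 2550 × 0.007032 = 176.1 m³/day.

176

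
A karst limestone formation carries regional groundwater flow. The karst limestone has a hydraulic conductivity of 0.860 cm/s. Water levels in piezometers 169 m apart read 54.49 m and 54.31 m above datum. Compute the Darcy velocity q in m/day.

0.791

Convert K: 0.860 cm/s × 864 = 743.0 m/day.
Hydraulic gradient i = (54.49 − 54.31) / 169 = 0.18 / 169 = 0.001065.
Specific discharge q = K · i = 743.0 × 0.001065 = 0.7914 m/day.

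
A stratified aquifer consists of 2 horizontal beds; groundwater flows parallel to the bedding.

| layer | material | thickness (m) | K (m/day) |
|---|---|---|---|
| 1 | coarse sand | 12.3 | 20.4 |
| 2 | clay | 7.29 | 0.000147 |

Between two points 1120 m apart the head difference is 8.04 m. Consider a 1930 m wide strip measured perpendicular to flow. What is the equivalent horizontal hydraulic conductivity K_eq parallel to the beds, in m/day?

12.8

Flow is parallel to layering, so each bed carries its own Darcy discharge and the transmissivities add.
Σ(K_i·b_i) = 20.4×12.3 + 0.000147×7.29 = 250.9 m²/day.
Total thickness b = 19.59 m, so K_eq = Σ(K_i·b_i)/b = 12.81 m/day.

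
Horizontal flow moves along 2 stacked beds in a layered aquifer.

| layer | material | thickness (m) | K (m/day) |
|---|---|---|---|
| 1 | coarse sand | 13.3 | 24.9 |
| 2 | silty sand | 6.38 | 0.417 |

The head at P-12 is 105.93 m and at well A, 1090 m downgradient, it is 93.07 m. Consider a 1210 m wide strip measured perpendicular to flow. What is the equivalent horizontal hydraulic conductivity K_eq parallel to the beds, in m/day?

17.0

Flow is parallel to layering, so each bed carries its own Darcy discharge and the transmissivities add.
Σ(K_i·b_i) = 24.9×13.3 + 0.417×6.38 = 333.8 m²/day.
Total thickness b = 19.68 m, so K_eq = Σ(K_i·b_i)/b = 16.96 m/day.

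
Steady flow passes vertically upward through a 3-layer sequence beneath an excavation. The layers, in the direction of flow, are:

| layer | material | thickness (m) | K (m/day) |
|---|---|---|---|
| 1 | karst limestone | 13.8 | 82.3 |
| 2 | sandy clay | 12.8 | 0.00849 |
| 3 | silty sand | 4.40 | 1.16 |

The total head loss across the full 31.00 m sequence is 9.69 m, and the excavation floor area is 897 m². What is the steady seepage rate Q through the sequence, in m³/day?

Flow is perpendicular to layering, so the layers act in series and the equivalent K is the thickness-weighted harmonic mean.
Total thickness L = 13.8 + 12.8 + 4.40 = 31.00 m.
Σ(b_i/K_i) = 13.8/82.3 + 12.8/0.00849 + 4.40/1.16 = 1512 d.
K_eq = L / Σ(b_i/K_i) = 31.00 / 1512 = 0.02051 m/day.
Q = K_eq · A · (Δh/L) = 0.02051 × 897 × (9.69/31.00) = 5.750 m³/day.

5.75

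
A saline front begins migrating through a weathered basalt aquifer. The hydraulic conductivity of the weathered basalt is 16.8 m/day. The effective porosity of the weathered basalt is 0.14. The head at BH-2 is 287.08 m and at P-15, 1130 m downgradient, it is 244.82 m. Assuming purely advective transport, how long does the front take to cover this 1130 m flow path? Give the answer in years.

0.689

Hydraulic gradient i = (287.08 − 244.82) / 1130 = 42.26 / 1130 = 0.03740.
Darcy flux q = K · i = 16.80 × 0.03740 = 0.6283 m/day.
Seepage velocity v = q / n_e = 0.6283 / 0.14 = 4.488 m/day.
Travel time t = L / v = 1130 / 4.488 = 251.8 days = 0.6894 years.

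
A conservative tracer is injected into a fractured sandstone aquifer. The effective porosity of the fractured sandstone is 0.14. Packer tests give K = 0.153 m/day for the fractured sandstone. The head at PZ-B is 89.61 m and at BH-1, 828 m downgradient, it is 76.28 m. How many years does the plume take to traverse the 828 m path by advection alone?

129

Hydraulic gradient i = (89.61 − 76.28) / 828 = 13.33 / 828 = 0.01610.
Darcy flux q = K · i = 0.1530 × 0.01610 = 0.002463 m/day.
Seepage velocity v = q / n_e = 0.002463 / 0.14 = 0.01759 m/day.
Travel time t = L / v = 828 / 0.01759 = 47062 days = 128.8 years.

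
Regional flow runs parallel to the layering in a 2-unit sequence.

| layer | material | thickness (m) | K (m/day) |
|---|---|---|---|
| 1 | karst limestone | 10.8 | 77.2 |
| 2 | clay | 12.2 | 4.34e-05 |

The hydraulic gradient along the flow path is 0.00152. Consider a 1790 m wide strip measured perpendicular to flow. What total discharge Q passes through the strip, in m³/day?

Flow is parallel to layering, so each bed carries its own Darcy discharge and the transmissivities add.
Σ(K_i·b_i) = 77.2×10.8 + 4.34e-05×12.2 = 833.8 m²/day.
Hydraulic gradient i = 0.00152.
Q = Σ(K_i·b_i) · W · i = 833.8 × 1790 × 0.001520 = 2268 m³/day.

2270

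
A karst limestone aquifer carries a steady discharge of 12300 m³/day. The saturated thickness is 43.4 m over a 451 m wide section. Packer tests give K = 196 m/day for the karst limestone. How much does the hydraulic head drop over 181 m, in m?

Cross-sectional area A = 451 × 43.4 = 19573 m².
From Q = K·A·i, i = Q / (K·A) = 12300 / (196.0 × 19573) = 0.003206.
Head loss Δh = i · L = 0.003206 × 181 = 0.5803 m.

0.580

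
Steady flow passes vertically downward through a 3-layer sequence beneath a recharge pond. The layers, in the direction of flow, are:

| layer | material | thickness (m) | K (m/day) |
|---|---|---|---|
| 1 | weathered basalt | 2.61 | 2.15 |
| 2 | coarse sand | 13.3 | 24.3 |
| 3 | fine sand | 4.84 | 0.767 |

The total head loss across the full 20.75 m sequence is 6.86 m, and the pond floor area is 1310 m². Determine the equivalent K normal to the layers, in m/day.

2.57

Flow is perpendicular to layering, so the layers act in series and the equivalent K is the thickness-weighted harmonic mean.
Total thickness L = 2.61 + 13.3 + 4.84 = 20.75 m.
Σ(b_i/K_i) = 2.61/2.15 + 13.3/24.3 + 4.84/0.767 = 8.072 d.
K_eq = L / Σ(b_i/K_i) = 20.75 / 8.072 = 2.571 m/day.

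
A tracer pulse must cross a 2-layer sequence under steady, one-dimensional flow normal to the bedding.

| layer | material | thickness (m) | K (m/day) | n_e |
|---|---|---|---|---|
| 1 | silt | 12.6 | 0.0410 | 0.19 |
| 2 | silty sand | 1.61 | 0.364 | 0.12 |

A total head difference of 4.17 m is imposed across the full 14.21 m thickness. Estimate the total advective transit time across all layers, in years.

With flow normal to the layers, continuity requires the same specific discharge q through every layer.
Σ(b_i/K_i) = 12.6/0.0410 + 1.61/0.364 = 311.7 d.
q = Δh / Σ(b_i/K_i) = 4.17 / 311.7 = 0.01338 m/day.
In each layer the seepage velocity is v_i = q/n_i, so the layer transit time is t_i = b_i·n_i / q:
  layer 1 (silt): t_1 = 12.6 × 0.19 / 0.01338 = 179.0 d
  layer 2 (silty sand): t_2 = 1.61 × 0.12 / 0.01338 = 14.44 d
Total t = Σ t_i = 193.4 days = 0.5295 years.

0.530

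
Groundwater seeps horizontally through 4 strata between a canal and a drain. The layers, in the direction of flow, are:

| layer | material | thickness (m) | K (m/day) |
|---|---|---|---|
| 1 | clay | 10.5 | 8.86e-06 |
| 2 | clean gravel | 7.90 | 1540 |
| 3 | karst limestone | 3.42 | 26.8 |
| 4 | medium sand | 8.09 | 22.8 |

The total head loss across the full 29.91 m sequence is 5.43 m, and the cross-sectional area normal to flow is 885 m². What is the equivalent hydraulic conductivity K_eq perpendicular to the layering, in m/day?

Flow is perpendicular to layering, so the layers act in series and the equivalent K is the thickness-weighted harmonic mean.
Total thickness L = 10.5 + 7.90 + 3.42 + 8.09 = 29.91 m.
Σ(b_i/K_i) = 10.5/8.86e-06 + 7.90/1540 + 3.42/26.8 + 8.09/22.8 = 1.185e+06 d.
K_eq = L / Σ(b_i/K_i) = 29.91 / 1.185e+06 = 2.524e-05 m/day.

2.52e-05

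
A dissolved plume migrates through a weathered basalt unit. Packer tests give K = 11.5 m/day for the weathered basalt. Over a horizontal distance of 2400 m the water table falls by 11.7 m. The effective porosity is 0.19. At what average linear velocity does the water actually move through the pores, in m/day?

0.295

Hydraulic gradient i = Δh / L = 11.7 / 2400 = 0.004875.
Darcy flux q = K · i = 11.50 × 0.004875 = 0.05606 m/day.
Seepage velocity v = q / n_e = 0.05606 / 0.19 = 0.2951 m/day.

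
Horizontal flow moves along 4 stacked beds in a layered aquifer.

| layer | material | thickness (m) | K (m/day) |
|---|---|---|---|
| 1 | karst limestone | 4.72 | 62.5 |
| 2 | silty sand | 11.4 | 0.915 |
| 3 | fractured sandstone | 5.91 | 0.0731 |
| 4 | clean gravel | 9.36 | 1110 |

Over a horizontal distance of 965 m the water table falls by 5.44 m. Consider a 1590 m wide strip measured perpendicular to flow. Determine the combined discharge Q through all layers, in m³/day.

95900

Flow is parallel to layering, so each bed carries its own Darcy discharge and the transmissivities add.
Σ(K_i·b_i) = 62.5×4.72 + 0.915×11.4 + 0.0731×5.91 + 1110×9.36 = 10695 m²/day.
Hydraulic gradient i = Δh / L = 5.44 / 965 = 0.005637.
Q = Σ(K_i·b_i) · W · i = 10695 × 1590 × 0.005637 = 95867 m³/day.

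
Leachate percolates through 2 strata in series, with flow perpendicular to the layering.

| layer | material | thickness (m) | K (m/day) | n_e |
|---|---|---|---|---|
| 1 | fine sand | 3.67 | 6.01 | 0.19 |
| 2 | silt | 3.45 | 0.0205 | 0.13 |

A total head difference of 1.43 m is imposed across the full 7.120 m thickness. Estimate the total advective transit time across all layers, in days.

135

With flow normal to the layers, continuity requires the same specific discharge q through every layer.
Σ(b_i/K_i) = 3.67/6.01 + 3.45/0.0205 = 168.9 d.
q = Δh / Σ(b_i/K_i) = 1.43 / 168.9 = 0.008466 m/day.
In each layer the seepage velocity is v_i = q/n_i, so the layer transit time is t_i = b_i·n_i / q:
  layer 1 (fine sand): t_1 = 3.67 × 0.19 / 0.008466 = 82.36 d
  layer 2 (silt): t_2 = 3.45 × 0.13 / 0.008466 = 52.97 d
Total t = Σ t_i = 135.3 days.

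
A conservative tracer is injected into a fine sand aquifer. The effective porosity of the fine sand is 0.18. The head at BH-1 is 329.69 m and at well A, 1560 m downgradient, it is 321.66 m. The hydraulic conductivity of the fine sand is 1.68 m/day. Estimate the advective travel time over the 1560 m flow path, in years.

Hydraulic gradient i = (329.69 − 321.66) / 1560 = 8.03 / 1560 = 0.005147.
Darcy flux q = K · i = 1.680 × 0.005147 = 0.008648 m/day.
Seepage velocity v = q / n_e = 0.008648 / 0.18 = 0.04804 m/day.
Travel time t = L / v = 1560 / 0.04804 = 32471 days = 88.90 years.

88.9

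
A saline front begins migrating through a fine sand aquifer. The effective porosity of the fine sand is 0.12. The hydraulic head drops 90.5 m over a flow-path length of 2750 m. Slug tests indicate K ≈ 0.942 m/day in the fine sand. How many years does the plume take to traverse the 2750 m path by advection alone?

29.1

Hydraulic gradient i = Δh / L = 90.5 / 2750 = 0.03291.
Darcy flux q = K · i = 0.9420 × 0.03291 = 0.03100 m/day.
Seepage velocity v = q / n_e = 0.03100 / 0.12 = 0.2583 m/day.
Travel time t = L / v = 2750 / 0.2583 = 10645 days = 29.14 years.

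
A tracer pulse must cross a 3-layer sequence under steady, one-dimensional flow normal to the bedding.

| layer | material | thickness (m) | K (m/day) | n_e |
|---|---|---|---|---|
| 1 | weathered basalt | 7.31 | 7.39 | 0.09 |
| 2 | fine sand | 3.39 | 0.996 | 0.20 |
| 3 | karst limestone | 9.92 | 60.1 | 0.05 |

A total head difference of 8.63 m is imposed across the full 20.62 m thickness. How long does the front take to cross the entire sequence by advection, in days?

With flow normal to the layers, continuity requires the same specific discharge q through every layer.
Σ(b_i/K_i) = 7.31/7.39 + 3.39/0.996 + 9.92/60.1 = 4.558 d.
q = Δh / Σ(b_i/K_i) = 8.63 / 4.558 = 1.893 m/day.
In each layer the seepage velocity is v_i = q/n_i, so the layer transit time is t_i = b_i·n_i / q:
  layer 1 (weathered basalt): t_1 = 7.31 × 0.09 / 1.893 = 0.3475 d
  layer 2 (fine sand): t_2 = 3.39 × 0.20 / 1.893 = 0.3581 d
  layer 3 (karst limestone): t_3 = 9.92 × 0.05 / 1.893 = 0.2620 d
Total t = Σ t_i = 0.9675 days.

0.967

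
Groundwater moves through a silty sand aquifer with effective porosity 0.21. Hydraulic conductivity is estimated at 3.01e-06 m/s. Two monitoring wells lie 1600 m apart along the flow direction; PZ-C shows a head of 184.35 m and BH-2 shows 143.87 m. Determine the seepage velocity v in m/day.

0.0313

Convert K: 3.01e-06 m/s × 86400 = 0.2601 m/day.
Hydraulic gradient i = (184.35 − 143.87) / 1600 = 40.48 / 1600 = 0.02530.
Darcy flux q = K · i = 0.2601 × 0.02530 = 0.006580 m/day.
Seepage velocity v = q / n_e = 0.006580 / 0.21 = 0.03133 m/day.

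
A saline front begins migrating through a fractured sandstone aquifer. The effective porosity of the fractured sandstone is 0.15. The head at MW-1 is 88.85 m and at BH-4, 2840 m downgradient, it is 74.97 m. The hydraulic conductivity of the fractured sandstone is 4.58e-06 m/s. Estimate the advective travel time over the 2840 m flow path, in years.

603

Convert K: 4.58e-06 m/s × 86400 = 0.3957 m/day.
Hydraulic gradient i = (88.85 − 74.97) / 2840 = 13.88 / 2840 = 0.004887.
Darcy flux q = K · i = 0.3957 × 0.004887 = 0.001934 m/day.
Seepage velocity v = q / n_e = 0.001934 / 0.15 = 0.01289 m/day.
Travel time t = L / v = 2840 / 0.01289 = 2.203e+05 days = 603.1 years.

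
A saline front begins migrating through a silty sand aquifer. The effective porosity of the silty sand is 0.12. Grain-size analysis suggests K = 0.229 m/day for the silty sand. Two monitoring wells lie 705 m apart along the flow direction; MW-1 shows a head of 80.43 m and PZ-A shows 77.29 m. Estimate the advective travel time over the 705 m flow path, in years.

227

Hydraulic gradient i = (80.43 − 77.29) / 705 = 3.14 / 705 = 0.004454.
Darcy flux q = K · i = 0.2290 × 0.004454 = 0.001020 m/day.
Seepage velocity v = q / n_e = 0.001020 / 0.12 = 0.008500 m/day.
Travel time t = L / v = 705 / 0.008500 = 82946 days = 227.1 years.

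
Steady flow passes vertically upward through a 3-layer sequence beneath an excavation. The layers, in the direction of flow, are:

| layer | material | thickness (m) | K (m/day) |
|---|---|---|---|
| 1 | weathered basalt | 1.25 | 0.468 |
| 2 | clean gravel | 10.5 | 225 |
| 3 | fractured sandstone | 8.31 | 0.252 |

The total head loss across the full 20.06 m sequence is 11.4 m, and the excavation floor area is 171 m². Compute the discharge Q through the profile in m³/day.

54.6

Flow is perpendicular to layering, so the layers act in series and the equivalent K is the thickness-weighted harmonic mean.
Total thickness L = 1.25 + 10.5 + 8.31 = 20.06 m.
Σ(b_i/K_i) = 1.25/0.468 + 10.5/225 + 8.31/0.252 = 35.69 d.
K_eq = L / Σ(b_i/K_i) = 20.06 / 35.69 = 0.5620 m/day.
Q = K_eq · A · (Δh/L) = 0.5620 × 171 × (11.4/20.06) = 54.61 m³/day.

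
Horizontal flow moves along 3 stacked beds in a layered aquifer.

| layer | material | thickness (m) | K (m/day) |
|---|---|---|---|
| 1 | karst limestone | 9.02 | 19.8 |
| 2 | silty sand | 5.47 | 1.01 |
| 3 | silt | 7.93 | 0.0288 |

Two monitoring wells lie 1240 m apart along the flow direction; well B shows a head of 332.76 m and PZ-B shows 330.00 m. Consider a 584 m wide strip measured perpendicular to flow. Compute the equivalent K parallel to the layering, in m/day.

Flow is parallel to layering, so each bed carries its own Darcy discharge and the transmissivities add.
Σ(K_i·b_i) = 19.8×9.02 + 1.01×5.47 + 0.0288×7.93 = 184.3 m²/day.
Total thickness b = 22.42 m, so K_eq = Σ(K_i·b_i)/b = 8.223 m/day.

8.22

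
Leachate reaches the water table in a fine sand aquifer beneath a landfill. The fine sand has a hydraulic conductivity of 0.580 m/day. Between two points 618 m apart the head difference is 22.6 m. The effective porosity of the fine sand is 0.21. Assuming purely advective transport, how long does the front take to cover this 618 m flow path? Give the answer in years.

16.8

Hydraulic gradient i = Δh / L = 22.6 / 618 = 0.03657.
Darcy flux q = K · i = 0.5800 × 0.03657 = 0.02121 m/day.
Seepage velocity v = q / n_e = 0.02121 / 0.21 = 0.1010 m/day.
Travel time t = L / v = 618 / 0.1010 = 6119 days = 16.75 years.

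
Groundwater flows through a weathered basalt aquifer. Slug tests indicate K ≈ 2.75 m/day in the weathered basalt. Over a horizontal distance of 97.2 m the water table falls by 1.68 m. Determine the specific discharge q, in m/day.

0.0475

Hydraulic gradient i = Δh / L = 1.68 / 97.2 = 0.01728.
Specific discharge q = K · i = 2.750 × 0.01728 = 0.04753 m/day.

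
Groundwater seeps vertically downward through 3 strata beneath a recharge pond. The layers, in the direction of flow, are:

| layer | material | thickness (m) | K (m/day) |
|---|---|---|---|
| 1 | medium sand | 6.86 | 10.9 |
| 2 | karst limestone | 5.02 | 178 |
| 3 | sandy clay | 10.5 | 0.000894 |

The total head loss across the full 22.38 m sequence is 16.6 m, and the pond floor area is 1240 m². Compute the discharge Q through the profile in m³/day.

Flow is perpendicular to layering, so the layers act in series and the equivalent K is the thickness-weighted harmonic mean.
Total thickness L = 6.86 + 5.02 + 10.5 = 22.38 m.
Σ(b_i/K_i) = 6.86/10.9 + 5.02/178 + 10.5/0.000894 = 11746 d.
K_eq = L / Σ(b_i/K_i) = 22.38 / 11746 = 0.001905 m/day.
Q = K_eq · A · (Δh/L) = 0.001905 × 1240 × (16.6/22.38) = 1.752 m³/day.

1.75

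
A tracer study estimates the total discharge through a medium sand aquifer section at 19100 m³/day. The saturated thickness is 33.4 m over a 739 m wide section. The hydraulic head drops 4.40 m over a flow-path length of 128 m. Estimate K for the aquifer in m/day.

Cross-sectional area A = 739 × 33.4 = 24683 m².
Hydraulic gradient i = Δh / L = 4.40 / 128 = 0.03438.
From Q = K·A·i, K = Q / (A·i) = 19100 / (24683 × 0.03438) = 22.51 m/day.

22.5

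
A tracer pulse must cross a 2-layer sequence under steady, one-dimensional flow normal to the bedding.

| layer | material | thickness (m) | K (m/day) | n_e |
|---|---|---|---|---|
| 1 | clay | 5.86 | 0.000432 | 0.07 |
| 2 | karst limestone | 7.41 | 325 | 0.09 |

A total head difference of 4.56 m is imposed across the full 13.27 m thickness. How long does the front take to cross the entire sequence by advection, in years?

With flow normal to the layers, continuity requires the same specific discharge q through every layer.
Σ(b_i/K_i) = 5.86/0.000432 + 7.41/325 = 13565 d.
q = Δh / Σ(b_i/K_i) = 4.56 / 13565 = 0.0003362 m/day.
In each layer the seepage velocity is v_i = q/n_i, so the layer transit time is t_i = b_i·n_i / q:
  layer 1 (clay): t_1 = 5.86 × 0.07 / 0.0003362 = 1220 d
  layer 2 (karst limestone): t_2 = 7.41 × 0.09 / 0.0003362 = 1984 d
Total t = Σ t_i = 3204 days = 8.772 years.

8.77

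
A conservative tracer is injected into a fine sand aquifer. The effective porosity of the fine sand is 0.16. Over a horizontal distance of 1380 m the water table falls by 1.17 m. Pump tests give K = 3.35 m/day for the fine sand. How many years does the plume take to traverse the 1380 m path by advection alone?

213

Hydraulic gradient i = Δh / L = 1.17 / 1380 = 0.0008478.
Darcy flux q = K · i = 3.350 × 0.0008478 = 0.002840 m/day.
Seepage velocity v = q / n_e = 0.002840 / 0.16 = 0.01775 m/day.
Travel time t = L / v = 1380 / 0.01775 = 77741 days = 212.8 years.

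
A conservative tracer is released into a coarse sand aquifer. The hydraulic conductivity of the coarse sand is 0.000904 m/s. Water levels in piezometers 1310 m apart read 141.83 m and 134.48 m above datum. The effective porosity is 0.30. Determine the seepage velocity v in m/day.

Convert K: 0.000904 m/s × 86400 = 78.11 m/day.
Hydraulic gradient i = (141.83 − 134.48) / 1310 = 7.35 / 1310 = 0.005611.
Darcy flux q = K · i = 78.11 × 0.005611 = 0.4382 m/day.
Seepage velocity v = q / n_e = 0.4382 / 0.30 = 1.461 m/day.

1.46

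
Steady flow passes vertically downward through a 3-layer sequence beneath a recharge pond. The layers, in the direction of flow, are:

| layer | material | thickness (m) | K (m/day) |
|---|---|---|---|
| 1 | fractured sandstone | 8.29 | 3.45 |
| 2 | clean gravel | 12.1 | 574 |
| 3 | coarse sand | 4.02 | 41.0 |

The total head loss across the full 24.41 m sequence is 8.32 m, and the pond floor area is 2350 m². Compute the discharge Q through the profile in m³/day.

Flow is perpendicular to layering, so the layers act in series and the equivalent K is the thickness-weighted harmonic mean.
Total thickness L = 8.29 + 12.1 + 4.02 = 24.41 m.
Σ(b_i/K_i) = 8.29/3.45 + 12.1/574 + 4.02/41.0 = 2.522 d.
K_eq = L / Σ(b_i/K_i) = 24.41 / 2.522 = 9.679 m/day.
Q = K_eq · A · (Δh/L) = 9.679 × 2350 × (8.32/24.41) = 7752 m³/day.

7750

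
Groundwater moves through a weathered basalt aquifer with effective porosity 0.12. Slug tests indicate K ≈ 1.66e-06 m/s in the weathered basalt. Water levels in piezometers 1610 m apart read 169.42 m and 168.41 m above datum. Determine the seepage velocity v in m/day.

0.000750

Convert K: 1.66e-06 m/s × 86400 = 0.1434 m/day.
Hydraulic gradient i = (169.42 − 168.41) / 1610 = 1.01 / 1610 = 0.0006273.
Darcy flux q = K · i = 0.1434 × 0.0006273 = 8.997e-05 m/day.
Seepage velocity v = q / n_e = 8.997e-05 / 0.12 = 0.0007498 m/day.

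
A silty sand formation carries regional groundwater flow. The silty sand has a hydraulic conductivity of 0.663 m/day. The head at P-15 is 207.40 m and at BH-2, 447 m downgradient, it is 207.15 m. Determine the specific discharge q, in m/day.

0.000371

Hydraulic gradient i = (207.40 − 207.15) / 447 = 0.25 / 447 = 0.0005593.
Specific discharge q = K · i = 0.6630 × 0.0005593 = 0.0003708 m/day.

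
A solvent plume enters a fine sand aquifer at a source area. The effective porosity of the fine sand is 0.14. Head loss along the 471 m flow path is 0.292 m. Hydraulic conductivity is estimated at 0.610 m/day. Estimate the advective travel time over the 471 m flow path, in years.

477

Hydraulic gradient i = Δh / L = 0.292 / 471 = 0.0006200.
Darcy flux q = K · i = 0.6100 × 0.0006200 = 0.0003782 m/day.
Seepage velocity v = q / n_e = 0.0003782 / 0.14 = 0.002701 m/day.
Travel time t = L / v = 471 / 0.002701 = 1.744e+05 days = 477.4 years.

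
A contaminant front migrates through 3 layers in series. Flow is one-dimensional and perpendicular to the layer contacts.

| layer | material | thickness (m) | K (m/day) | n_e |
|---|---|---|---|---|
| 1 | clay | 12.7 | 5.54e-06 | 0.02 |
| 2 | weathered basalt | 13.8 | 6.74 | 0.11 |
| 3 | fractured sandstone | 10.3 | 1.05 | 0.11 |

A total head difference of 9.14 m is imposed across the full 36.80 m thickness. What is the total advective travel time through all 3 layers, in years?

1990

With flow normal to the layers, continuity requires the same specific discharge q through every layer.
Σ(b_i/K_i) = 12.7/5.54e-06 + 13.8/6.74 + 10.3/1.05 = 2.292e+06 d.
q = Δh / Σ(b_i/K_i) = 9.14 / 2.292e+06 = 3.987e-06 m/day.
In each layer the seepage velocity is v_i = q/n_i, so the layer transit time is t_i = b_i·n_i / q:
  layer 1 (clay): t_1 = 12.7 × 0.02 / 3.987e-06 = 63706 d
  layer 2 (weathered basalt): t_2 = 13.8 × 0.11 / 3.987e-06 = 3.807e+05 d
  layer 3 (fractured sandstone): t_3 = 10.3 × 0.11 / 3.987e-06 = 2.842e+05 d
Total t = Σ t_i = 7.286e+05 days = 1995 years.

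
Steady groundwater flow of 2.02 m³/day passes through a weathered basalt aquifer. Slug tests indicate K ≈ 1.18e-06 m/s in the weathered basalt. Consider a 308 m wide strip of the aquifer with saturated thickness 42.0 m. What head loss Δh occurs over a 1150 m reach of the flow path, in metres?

1.76

Convert K: 1.18e-06 m/s × 86400 = 0.1020 m/day.
Cross-sectional area A = 308 × 42.0 = 12936 m².
From Q = K·A·i, i = Q / (K·A) = 2.02 / (0.1020 × 12936) = 0.001532.
Head loss Δh = i · L = 0.001532 × 1150 = 1.761 m.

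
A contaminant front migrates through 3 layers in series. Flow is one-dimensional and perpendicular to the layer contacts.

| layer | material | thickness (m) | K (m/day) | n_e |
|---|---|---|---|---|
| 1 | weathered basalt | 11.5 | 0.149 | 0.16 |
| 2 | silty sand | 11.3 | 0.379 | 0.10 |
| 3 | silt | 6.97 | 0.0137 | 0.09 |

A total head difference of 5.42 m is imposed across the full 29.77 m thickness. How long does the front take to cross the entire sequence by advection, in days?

409

With flow normal to the layers, continuity requires the same specific discharge q through every layer.
Σ(b_i/K_i) = 11.5/0.149 + 11.3/0.379 + 6.97/0.0137 = 615.8 d.
q = Δh / Σ(b_i/K_i) = 5.42 / 615.8 = 0.008802 m/day.
In each layer the seepage velocity is v_i = q/n_i, so the layer transit time is t_i = b_i·n_i / q:
  layer 1 (weathered basalt): t_1 = 11.5 × 0.16 / 0.008802 = 209.0 d
  layer 2 (silty sand): t_2 = 11.3 × 0.10 / 0.008802 = 128.4 d
  layer 3 (silt): t_3 = 6.97 × 0.09 / 0.008802 = 71.27 d
Total t = Σ t_i = 408.7 days.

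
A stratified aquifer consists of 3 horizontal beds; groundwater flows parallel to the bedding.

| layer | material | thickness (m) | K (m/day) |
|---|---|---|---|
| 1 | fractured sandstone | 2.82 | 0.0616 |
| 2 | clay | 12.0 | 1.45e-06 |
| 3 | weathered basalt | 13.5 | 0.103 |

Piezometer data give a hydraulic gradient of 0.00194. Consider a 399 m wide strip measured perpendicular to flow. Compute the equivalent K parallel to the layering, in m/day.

Flow is parallel to layering, so each bed carries its own Darcy discharge and the transmissivities add.
Σ(K_i·b_i) = 0.0616×2.82 + 1.45e-06×12.0 + 0.103×13.5 = 1.564 m²/day.
Total thickness b = 28.32 m, so K_eq = Σ(K_i·b_i)/b = 0.05523 m/day.

0.0552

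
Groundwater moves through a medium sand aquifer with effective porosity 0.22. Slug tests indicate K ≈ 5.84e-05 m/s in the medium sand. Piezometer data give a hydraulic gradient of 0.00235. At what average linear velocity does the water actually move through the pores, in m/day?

0.0539

Convert K: 5.84e-05 m/s × 86400 = 5.046 m/day.
Hydraulic gradient i = 0.00235.
Darcy flux q = K · i = 5.046 × 0.002350 = 0.01186 m/day.
Seepage velocity v = q / n_e = 0.01186 / 0.22 = 0.05390 m/day.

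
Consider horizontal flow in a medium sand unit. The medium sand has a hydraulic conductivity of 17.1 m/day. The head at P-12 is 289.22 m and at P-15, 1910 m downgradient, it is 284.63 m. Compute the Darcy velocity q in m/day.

Hydraulic gradient i = (289.22 − 284.63) / 1910 = 4.59 / 1910 = 0.002403.
Specific discharge q = K · i = 17.10 × 0.002403 = 0.04109 m/day.

0.0411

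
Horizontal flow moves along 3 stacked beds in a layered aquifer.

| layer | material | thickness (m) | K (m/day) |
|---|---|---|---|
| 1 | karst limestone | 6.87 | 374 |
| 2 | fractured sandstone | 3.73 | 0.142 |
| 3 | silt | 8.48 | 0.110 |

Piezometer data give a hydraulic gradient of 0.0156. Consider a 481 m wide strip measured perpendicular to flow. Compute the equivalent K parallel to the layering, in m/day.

Flow is parallel to layering, so each bed carries its own Darcy discharge and the transmissivities add.
Σ(K_i·b_i) = 374×6.87 + 0.142×3.73 + 0.110×8.48 = 2571 m²/day.
Total thickness b = 19.08 m, so K_eq = Σ(K_i·b_i)/b = 134.7 m/day.

135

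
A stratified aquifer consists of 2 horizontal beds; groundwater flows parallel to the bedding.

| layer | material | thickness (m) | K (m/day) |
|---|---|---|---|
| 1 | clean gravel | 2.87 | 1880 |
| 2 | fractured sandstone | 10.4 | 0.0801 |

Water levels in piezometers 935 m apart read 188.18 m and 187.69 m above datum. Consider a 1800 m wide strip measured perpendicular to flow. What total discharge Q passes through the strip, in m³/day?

5090

Flow is parallel to layering, so each bed carries its own Darcy discharge and the transmissivities add.
Σ(K_i·b_i) = 1880×2.87 + 0.0801×10.4 = 5396 m²/day.
Hydraulic gradient i = (188.18 − 187.69) / 935 = 0.49 / 935 = 0.0005241.
Q = Σ(K_i·b_i) · W · i = 5396 × 1800 × 0.0005241 = 5091 m³/day.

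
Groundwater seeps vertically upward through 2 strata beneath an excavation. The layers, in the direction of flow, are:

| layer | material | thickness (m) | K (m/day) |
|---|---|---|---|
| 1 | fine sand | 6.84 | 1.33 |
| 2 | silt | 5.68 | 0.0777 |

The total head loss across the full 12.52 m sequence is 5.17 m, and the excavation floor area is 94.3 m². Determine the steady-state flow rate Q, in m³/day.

Flow is perpendicular to layering, so the layers act in series and the equivalent K is the thickness-weighted harmonic mean.
Total thickness L = 6.84 + 5.68 = 12.52 m.
Σ(b_i/K_i) = 6.84/1.33 + 5.68/0.0777 = 78.24 d.
K_eq = L / Σ(b_i/K_i) = 12.52 / 78.24 = 0.1600 m/day.
Q = K_eq · A · (Δh/L) = 0.1600 × 94.3 × (5.17/12.52) = 6.231 m³/day.

6.23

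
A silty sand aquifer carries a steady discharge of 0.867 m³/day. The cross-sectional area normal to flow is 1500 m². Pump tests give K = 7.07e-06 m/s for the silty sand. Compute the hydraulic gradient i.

Convert K: 7.07e-06 m/s × 86400 = 0.6108 m/day.
From Q = K·A·i, i = Q / (K·A) = 0.867 / (0.6108 × 1500) = 0.0009462.

0.000946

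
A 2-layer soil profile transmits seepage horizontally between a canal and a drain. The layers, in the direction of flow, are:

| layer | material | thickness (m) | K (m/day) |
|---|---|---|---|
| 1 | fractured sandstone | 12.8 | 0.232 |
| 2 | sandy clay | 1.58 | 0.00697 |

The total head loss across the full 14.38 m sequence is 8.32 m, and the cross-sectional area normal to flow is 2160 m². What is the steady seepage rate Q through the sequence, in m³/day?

63.8

Flow is perpendicular to layering, so the layers act in series and the equivalent K is the thickness-weighted harmonic mean.
Total thickness L = 12.8 + 1.58 = 14.38 m.
Σ(b_i/K_i) = 12.8/0.232 + 1.58/0.00697 = 281.9 d.
K_eq = L / Σ(b_i/K_i) = 14.38 / 281.9 = 0.05102 m/day.
Q = K_eq · A · (Δh/L) = 0.05102 × 2160 × (8.32/14.38) = 63.76 m³/day.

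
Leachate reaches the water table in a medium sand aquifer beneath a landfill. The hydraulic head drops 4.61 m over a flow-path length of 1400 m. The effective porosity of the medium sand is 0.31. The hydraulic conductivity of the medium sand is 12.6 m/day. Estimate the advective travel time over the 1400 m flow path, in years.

28.6

Hydraulic gradient i = Δh / L = 4.61 / 1400 = 0.003293.
Darcy flux q = K · i = 12.60 × 0.003293 = 0.04149 m/day.
Seepage velocity v = q / n_e = 0.04149 / 0.31 = 0.1338 m/day.
Travel time t = L / v = 1400 / 0.1338 = 10460 days = 28.64 years.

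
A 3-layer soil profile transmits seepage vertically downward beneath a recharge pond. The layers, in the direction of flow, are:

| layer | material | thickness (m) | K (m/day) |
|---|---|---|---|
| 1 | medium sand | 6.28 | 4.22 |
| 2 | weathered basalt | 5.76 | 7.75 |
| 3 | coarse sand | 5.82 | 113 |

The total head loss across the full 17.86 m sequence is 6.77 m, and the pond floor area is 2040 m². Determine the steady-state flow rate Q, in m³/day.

Flow is perpendicular to layering, so the layers act in series and the equivalent K is the thickness-weighted harmonic mean.
Total thickness L = 6.28 + 5.76 + 5.82 = 17.86 m.
Σ(b_i/K_i) = 6.28/4.22 + 5.76/7.75 + 5.82/113 = 2.283 d.
K_eq = L / Σ(b_i/K_i) = 17.86 / 2.283 = 7.823 m/day.
Q = K_eq · A · (Δh/L) = 7.823 × 2040 × (6.77/17.86) = 6050 m³/day.

6050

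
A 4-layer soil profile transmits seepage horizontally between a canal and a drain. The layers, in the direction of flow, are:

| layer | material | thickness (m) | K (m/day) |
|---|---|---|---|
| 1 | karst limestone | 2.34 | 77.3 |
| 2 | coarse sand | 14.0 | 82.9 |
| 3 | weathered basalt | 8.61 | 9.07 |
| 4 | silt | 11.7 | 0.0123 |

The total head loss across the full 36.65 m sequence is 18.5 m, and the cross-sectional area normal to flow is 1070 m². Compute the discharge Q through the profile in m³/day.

Flow is perpendicular to layering, so the layers act in series and the equivalent K is the thickness-weighted harmonic mean.
Total thickness L = 2.34 + 14.0 + 8.61 + 11.7 = 36.65 m.
Σ(b_i/K_i) = 2.34/77.3 + 14.0/82.9 + 8.61/9.07 + 11.7/0.0123 = 952.4 d.
K_eq = L / Σ(b_i/K_i) = 36.65 / 952.4 = 0.03848 m/day.
Q = K_eq · A · (Δh/L) = 0.03848 × 1070 × (18.5/36.65) = 20.79 m³/day.

20.8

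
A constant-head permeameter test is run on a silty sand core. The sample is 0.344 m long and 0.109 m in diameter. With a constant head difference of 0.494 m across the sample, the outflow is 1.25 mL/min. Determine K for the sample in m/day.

Cross-sectional area A = π·(d/2)² = π × (0.109/2)² = 0.009331 m².
Convert discharge: 1.25 mL/min = 2.083e-08 m³/s.
Darcy's law rearranged: K = Q·L / (A·Δh) = 2.083e-08 × 0.344 / (0.009331 × 0.494) = 1.555e-06 m/s = 0.1343 m/day.

0.134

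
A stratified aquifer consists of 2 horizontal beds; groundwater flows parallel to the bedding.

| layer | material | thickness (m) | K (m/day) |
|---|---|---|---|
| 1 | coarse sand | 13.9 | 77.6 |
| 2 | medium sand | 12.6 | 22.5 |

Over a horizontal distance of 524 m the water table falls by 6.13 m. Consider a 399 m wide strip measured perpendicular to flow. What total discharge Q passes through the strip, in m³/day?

6360

Flow is parallel to layering, so each bed carries its own Darcy discharge and the transmissivities add.
Σ(K_i·b_i) = 77.6×13.9 + 22.5×12.6 = 1362 m²/day.
Hydraulic gradient i = Δh / L = 6.13 / 524 = 0.01170.
Q = Σ(K_i·b_i) · W · i = 1362 × 399 × 0.01170 = 6358 m³/day.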